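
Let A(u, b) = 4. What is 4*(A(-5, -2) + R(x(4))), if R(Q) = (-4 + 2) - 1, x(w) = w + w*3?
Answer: 4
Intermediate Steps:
x(w) = 4*w (x(w) = w + 3*w = 4*w)
R(Q) = -3 (R(Q) = -2 - 1 = -3)
4*(A(-5, -2) + R(x(4))) = 4*(4 - 3) = 4*1 = 4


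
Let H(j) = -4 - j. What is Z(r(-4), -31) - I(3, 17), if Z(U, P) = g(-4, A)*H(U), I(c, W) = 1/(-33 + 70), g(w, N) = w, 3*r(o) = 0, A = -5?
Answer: 591/37 ≈ 15.973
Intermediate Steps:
r(o) = 0 (r(o) = (1/3)*0 = 0)
I(c, W) = 1/37
Z(U, P) = 16 + 4*U (Z(U, P) = -4*(-4 - U) = 16 + 4*U)
Z(r(-4), -31) - I(3, 17) = (16 + 4*0) - 1*1/37 = (16 + 0) - 1/37 = 16 - 1/37 = 591/37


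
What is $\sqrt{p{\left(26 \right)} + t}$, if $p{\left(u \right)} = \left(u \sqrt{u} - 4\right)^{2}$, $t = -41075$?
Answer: $i \sqrt{23483 + 208 \sqrt{26}} \approx 156.66 i$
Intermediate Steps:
$p{\left(u \right)} = \left(-4 + u^{\frac{3}{2}}\right)^{2}$ ($p{\left(u \right)} = \left(u^{\frac{3}{2}} - 4\right)^{2} = \left(-4 + u^{\frac{3}{2}}\right)^{2}$)
$\sqrt{p{\left(26 \right)} + t} = \sqrt{\left(-4 + 26^{\frac{3}{2}}\right)^{2} - 41075} = \sqrt{\left(-4 + 26 \sqrt{26}\right)^{2} - 41075} = \sqrt{-41075 + \left(-4 + 26 \sqrt{26}\right)^{2}}$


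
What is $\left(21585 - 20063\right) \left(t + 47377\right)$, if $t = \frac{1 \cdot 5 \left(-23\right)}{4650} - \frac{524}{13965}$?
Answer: $\frac{10405501540283}{144305} \approx 7.2108 \cdot 10^{7}$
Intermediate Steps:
$t = - \frac{17967}{288610}$ ($t = 5 \left(-23\right) \frac{1}{4650} - \frac{524}{13965} = \left(-115\right) \frac{1}{4650} - \frac{524}{13965} = - \frac{23}{930} - \frac{524}{13965} = - \frac{17967}{288610} \approx -0.062254$)
$\left(21585 - 20063\right) \left(t + 47377\right) = \left(21585 - 20063\right) \left(- \frac{17967}{288610} + 47377\right) = 1522 \cdot \frac{13673458003}{288610} = \frac{10405501540283}{144305}$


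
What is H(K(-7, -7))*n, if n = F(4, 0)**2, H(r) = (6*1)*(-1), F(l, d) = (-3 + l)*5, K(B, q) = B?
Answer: -150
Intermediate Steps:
F(l, d) = -15 + 5*l
H(r) = -6 (H(r) = 6*(-1) = -6)
n = 25 (n = (-15 + 5*4)**2 = (-15 + 20)**2 = 5**2 = 25)
H(K(-7, -7))*n = -6*25 = -150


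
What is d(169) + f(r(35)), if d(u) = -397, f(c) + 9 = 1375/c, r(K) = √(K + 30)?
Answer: -406 + 275*√65/13 ≈ -235.45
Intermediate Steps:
r(K) = √(30 + K)
f(c) = -9 + 1375/c
d(169) + f(r(35)) = -397 + (-9 + 1375/(√(30 + 35))) = -397 + (-9 + 1375/(√65)) = -397 + (-9 + 1375*(√65/65)) = -397 + (-9 + 275*√65/13) = -406 + 275*√65/13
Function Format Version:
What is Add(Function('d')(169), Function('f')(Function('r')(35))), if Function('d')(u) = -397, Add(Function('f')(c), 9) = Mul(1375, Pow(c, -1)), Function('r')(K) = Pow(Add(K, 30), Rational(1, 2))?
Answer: Add(-406, Mul(Rational(275, 13), Pow(65, Rational(1, 2)))) ≈ -235.45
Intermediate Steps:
Function('r')(K) = Pow(Add(30, K), Rational(1, 2))
Function('f')(c) = Add(-9, Mul(1375, Pow(c, -1)))
Add(Function('d')(169), Function('f')(Function('r')(35))) = Add(-397, Add(-9, Mul(1375, Pow(Pow(Add(30, 35), Rational(1, 2)), -1)))) = Add(-397, Add(-9, Mul(1375, Pow(Pow(65, Rational(1, 2)), -1)))) = Add(-397, Add(-9, Mul(1375, Mul(Rational(1, 65), Pow(65, Rational(1, 2)))))) = Add(-397, Add(-9, Mul(Rational(275, 13), Pow(65, Rational(1, 2))))) = Add(-406, Mul(Rational(275, 13), Pow(65, Rational(1, 2))))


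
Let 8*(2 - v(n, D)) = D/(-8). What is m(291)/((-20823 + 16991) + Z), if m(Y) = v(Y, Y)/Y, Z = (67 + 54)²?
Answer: 419/201306816 ≈ 2.0814e-6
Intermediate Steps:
v(n, D) = 2 + D/64 (v(n, D) = 2 - D/(8*(-8)) = 2 - D*(-1)/(8*8) = 2 - (-1)*D/64 = 2 + D/64)
Z = 14641 (Z = 121² = 14641)
m(Y) = (2 + Y/64)/Y
m(291)/((-20823 + 16991) + Z) = ((1/64)*(128 + 291)/291)/((-20823 + 16991) + 14641) = ((1/64)*(1/291)*419)/(-3832 + 14641) = (419/18624)/10809 = (419/18624)*(1/10809) = 419/201306816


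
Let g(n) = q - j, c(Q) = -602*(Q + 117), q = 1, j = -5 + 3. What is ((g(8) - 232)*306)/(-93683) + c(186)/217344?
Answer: -309696307/3393572992 ≈ -0.091260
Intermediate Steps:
j = -2
c(Q) = -70434 - 602*Q (c(Q) = -602*(117 + Q) = -70434 - 602*Q)
g(n) = 3 (g(n) = 1 - 1*(-2) = 1 + 2 = 3)
((g(8) - 232)*306)/(-93683) + c(186)/217344 = ((3 - 232)*306)/(-93683) + (-70434 - 602*186)/217344 = -229*306*(-1/93683) + (-70434 - 111972)*(1/217344) = -70074*(-1/93683) - 182406*1/217344 = 70074/93683 - 30401/36224 = -309696307/3393572992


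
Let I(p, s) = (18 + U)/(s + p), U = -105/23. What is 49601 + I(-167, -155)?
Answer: 367344697/7406 ≈ 49601.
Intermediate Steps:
U = -105/23 (U = -105*1/23 = -105/23 ≈ -4.5652)
I(p, s) = 309/(23*(p + s)) (I(p, s) = (18 - 105/23)/(s + p) = 309/(23*(p + s)))
49601 + I(-167, -155) = 49601 + 309/(23*(-167 - 155)) = 49601 + (309/23)/(-322) = 49601 + (309/23)*(-1/322) = 49601 - 309/7406 = 367344697/7406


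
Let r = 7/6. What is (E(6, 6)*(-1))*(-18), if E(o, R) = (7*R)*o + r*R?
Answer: 4662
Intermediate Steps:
r = 7/6 (r = 7*(⅙) = 7/6 ≈ 1.1667)
E(o, R) = 7*R/6 + 7*R*o (E(o, R) = (7*R)*o + 7*R/6 = 7*R*o + 7*R/6 = 7*R/6 + 7*R*o)
(E(6, 6)*(-1))*(-18) = (((7/6)*6*(1 + 6*6))*(-1))*(-18) = (((7/6)*6*(1 + 36))*(-1))*(-18) = (((7/6)*6*37)*(-1))*(-18) = (259*(-1))*(-18) = -259*(-18) = 4662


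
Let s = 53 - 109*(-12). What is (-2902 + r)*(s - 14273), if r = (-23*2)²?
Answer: 10148832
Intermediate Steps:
s = 1361 (s = 53 + 1308 = 1361)
r = 2116 (r = (-46)² = 2116)
(-2902 + r)*(s - 14273) = (-2902 + 2116)*(1361 - 14273) = -786*(-12912) = 10148832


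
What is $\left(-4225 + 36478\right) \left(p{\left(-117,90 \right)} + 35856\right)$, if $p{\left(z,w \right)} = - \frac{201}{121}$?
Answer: $\frac{139925608875}{121} \approx 1.1564 \cdot 10^{9}$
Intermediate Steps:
$p{\left(z,w \right)} = - \frac{201}{121}$ ($p{\left(z,w \right)} = \left(-201\right) \frac{1}{121} = - \frac{201}{121}$)
$\left(-4225 + 36478\right) \left(p{\left(-117,90 \right)} + 35856\right) = \left(-4225 + 36478\right) \left(- \frac{201}{121} + 35856\right) = 32253 \cdot \frac{4338375}{121} = \frac{139925608875}{121}$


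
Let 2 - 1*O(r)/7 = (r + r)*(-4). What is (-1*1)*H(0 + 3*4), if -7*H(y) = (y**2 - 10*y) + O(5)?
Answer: 318/7 ≈ 45.429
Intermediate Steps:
O(r) = 14 + 56*r (O(r) = 14 - 7*(r + r)*(-4) = 14 - 7*2*r*(-4) = 14 - (-56)*r = 14 + 56*r)
H(y) = -42 - y**2/7 + 10*y/7 (H(y) = -((y**2 - 10*y) + (14 + 56*5))/7 = -((y**2 - 10*y) + (14 + 280))/7 = -((y**2 - 10*y) + 294)/7 = -(294 + y**2 - 10*y)/7 = -42 - y**2/7 + 10*y/7)
(-1*1)*H(0 + 3*4) = (-1*1)*(-42 - (0 + 3*4)**2/7 + 10*(0 + 3*4)/7) = -(-42 - (0 + 12)**2/7 + 10*(0 + 12)/7) = -(-42 - 1/7*12**2 + (10/7)*12) = -(-42 - 1/7*144 + 120/7) = -(-42 - 144/7 + 120/7) = -1*(-318/7) = 318/7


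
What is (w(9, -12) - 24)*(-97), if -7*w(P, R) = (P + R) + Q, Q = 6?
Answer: 16587/7 ≈ 2369.6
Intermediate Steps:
w(P, R) = -6/7 - P/7 - R/7 (w(P, R) = -((P + R) + 6)/7 = -(6 + P + R)/7 = -6/7 - P/7 - R/7)
(w(9, -12) - 24)*(-97) = ((-6/7 - 1/7*9 - 1/7*(-12)) - 24)*(-97) = ((-6/7 - 9/7 + 12/7) - 24)*(-97) = (-3/7 - 24)*(-97) = -171/7*(-97) = 16587/7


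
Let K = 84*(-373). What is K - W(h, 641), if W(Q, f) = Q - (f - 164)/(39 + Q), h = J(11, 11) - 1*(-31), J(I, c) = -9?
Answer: -1912117/61 ≈ -31346.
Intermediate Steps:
h = 22 (h = -9 - 1*(-31) = -9 + 31 = 22)
W(Q, f) = Q - (-164 + f)/(39 + Q)
K = -31332
K - W(h, 641) = -31332 - (164 + 22² - 1*641 + 39*22)/(39 + 22) = -31332 - (164 + 484 - 641 + 858)/61 = -31332 - 865/61 = -1912117/61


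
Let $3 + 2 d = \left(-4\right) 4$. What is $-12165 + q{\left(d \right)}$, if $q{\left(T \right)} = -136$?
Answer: $-12301$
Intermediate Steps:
$d = - \frac{19}{2}$ ($d = - \frac{3}{2} + \frac{\left(-4\right) 4}{2} = - \frac{3}{2} + \frac{1}{2} \left(-16\right) = - \frac{3}{2} - 8 = - \frac{19}{2} \approx -9.5$)
$-12165 + q{\left(d \right)} = -12165 - 136 = -12301$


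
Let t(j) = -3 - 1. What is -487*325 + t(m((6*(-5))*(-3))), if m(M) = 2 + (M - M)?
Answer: -158279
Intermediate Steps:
m(M) = 2 (m(M) = 2 + 0 = 2)
t(j) = -4
-487*325 + t(m((6*(-5))*(-3))) = -487*325 - 4 = -158275 - 4 = -158279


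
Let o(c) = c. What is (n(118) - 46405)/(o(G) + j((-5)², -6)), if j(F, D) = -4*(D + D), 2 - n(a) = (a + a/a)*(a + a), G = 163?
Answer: -74487/211 ≈ -353.02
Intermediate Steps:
n(a) = 2 - 2*a*(1 + a) (n(a) = 2 - (a + a/a)*(a + a) = 2 - (a + 1)*2*a = 2 - (1 + a)*2*a = 2 - 2*a*(1 + a))
j(F, D) = -8*D
(n(118) - 46405)/(o(G) + j((-5)², -6)) = ((2 - 2*118 - 2*118²) - 46405)/(163 - 8*(-6)) = ((2 - 236 - 2*13924) - 46405)/(163 + 48) = ((2 - 236 - 27848) - 46405)/211 = (-28082 - 46405)*(1/211) = -74487*1/211 = -74487/211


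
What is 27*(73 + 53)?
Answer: 3402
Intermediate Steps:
27*(73 + 53) = 27*126 = 3402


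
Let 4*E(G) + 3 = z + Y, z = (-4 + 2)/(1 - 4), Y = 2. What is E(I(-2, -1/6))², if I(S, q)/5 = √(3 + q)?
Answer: 1/144 ≈ 0.0069444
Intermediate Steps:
z = ⅔ (z = -2/(-3) = -2*(-⅓) = ⅔ ≈ 0.66667)
I(S, q) = 5*√(3 + q)
E(G) = -1/12 (E(G) = -¾ + (⅔ + 2)/4 = -¾ + (¼)*(8/3) = -¾ + ⅔ = -1/12)
E(I(-2, -1/6))² = (-1/12)² = 1/144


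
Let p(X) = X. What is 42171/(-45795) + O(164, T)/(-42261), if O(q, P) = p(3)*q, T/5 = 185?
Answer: -200524419/215038055 ≈ -0.93251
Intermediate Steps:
T = 925 (T = 5*185 = 925)
O(q, P) = 3*q
42171/(-45795) + O(164, T)/(-42261) = 42171/(-45795) + (3*164)/(-42261) = 42171*(-1/45795) + 492*(-1/42261) = -14057/15265 - 164/14087 = -200524419/215038055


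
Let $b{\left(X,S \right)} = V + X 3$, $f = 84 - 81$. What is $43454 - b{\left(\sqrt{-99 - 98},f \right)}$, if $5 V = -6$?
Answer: $\frac{217276}{5} - 3 i \sqrt{197} \approx 43455.0 - 42.107 i$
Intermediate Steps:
$f = 3$ ($f = 84 - 81 = 3$)
$V = - \frac{6}{5}$ ($V = \frac{1}{5} \left(-6\right) = - \frac{6}{5} \approx -1.2$)
$b{\left(X,S \right)} = - \frac{6}{5} + 3 X$ ($b{\left(X,S \right)} = - \frac{6}{5} + X 3 = - \frac{6}{5} + 3 X$)
$43454 - b{\left(\sqrt{-99 - 98},f \right)} = 43454 - \left(- \frac{6}{5} + 3 \sqrt{-99 - 98}\right) = 43454 - \left(- \frac{6}{5} + 3 \sqrt{-197}\right) = 43454 - \left(- \frac{6}{5} + 3 i \sqrt{197}\right) = 43454 + \left(\frac{6}{5} - 3 i \sqrt{197}\right) = \frac{217276}{5} - 3 i \sqrt{197}$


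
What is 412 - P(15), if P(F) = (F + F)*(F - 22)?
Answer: 622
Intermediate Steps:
P(F) = 2*F*(-22 + F) (P(F) = (2*F)*(-22 + F) = 2*F*(-22 + F))
412 - P(15) = 412 - 2*15*(-22 + 15) = 412 - 2*15*(-7) = 412 - 1*(-210) = 412 + 210 = 622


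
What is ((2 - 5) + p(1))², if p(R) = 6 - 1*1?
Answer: 4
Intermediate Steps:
p(R) = 5 (p(R) = 6 - 1 = 5)
((2 - 5) + p(1))² = ((2 - 5) + 5)² = (-3 + 5)² = 2² = 4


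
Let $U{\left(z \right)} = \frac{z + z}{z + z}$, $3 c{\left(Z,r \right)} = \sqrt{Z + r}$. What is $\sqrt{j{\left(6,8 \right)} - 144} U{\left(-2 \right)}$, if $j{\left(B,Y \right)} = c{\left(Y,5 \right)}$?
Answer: $\frac{\sqrt{-1296 + 3 \sqrt{13}}}{3} \approx 11.95 i$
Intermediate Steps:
$c{\left(Z,r \right)} = \frac{\sqrt{Z + r}}{3}$
$j{\left(B,Y \right)} = \frac{\sqrt{5 + Y}}{3}$ ($j{\left(B,Y \right)} = \frac{\sqrt{Y + 5}}{3} = \frac{\sqrt{5 + Y}}{3}$)
$U{\left(z \right)} = 1$ ($U{\left(z \right)} = \frac{2 z}{2 z} = 2 z \frac{1}{2 z} = 1$)
$\sqrt{j{\left(6,8 \right)} - 144} U{\left(-2 \right)} = \sqrt{\frac{\sqrt{5 + 8}}{3} - 144} \cdot 1 = \sqrt{\frac{\sqrt{13}}{3} - 144} \cdot 1 = \sqrt{-144 + \frac{\sqrt{13}}{3}} \cdot 1 = \sqrt{-144 + \frac{\sqrt{13}}{3}}$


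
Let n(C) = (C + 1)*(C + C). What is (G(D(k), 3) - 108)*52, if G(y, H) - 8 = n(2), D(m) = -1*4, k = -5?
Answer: -4576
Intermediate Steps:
D(m) = -4
n(C) = 2*C*(1 + C) (n(C) = (1 + C)*(2*C) = 2*C*(1 + C))
G(y, H) = 20 (G(y, H) = 8 + 2*2*(1 + 2) = 8 + 2*2*3 = 8 + 12 = 20)
(G(D(k), 3) - 108)*52 = (20 - 108)*52 = -88*52 = -4576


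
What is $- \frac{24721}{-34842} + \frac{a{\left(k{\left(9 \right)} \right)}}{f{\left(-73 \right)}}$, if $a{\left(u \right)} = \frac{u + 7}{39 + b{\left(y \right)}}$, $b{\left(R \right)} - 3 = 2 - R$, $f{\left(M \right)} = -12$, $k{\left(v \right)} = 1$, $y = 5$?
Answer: $\frac{940891}{1358838} \approx 0.69242$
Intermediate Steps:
$b{\left(R \right)} = 5 - R$ ($b{\left(R \right)} = 3 - \left(-2 + R\right) = 5 - R$)
$a{\left(u \right)} = \frac{7}{39} + \frac{u}{39}$ ($a{\left(u \right)} = \frac{u + 7}{39 + \left(5 - 5\right)} = \frac{7 + u}{39 + \left(5 - 5\right)} = \frac{7 + u}{39 + 0} = \frac{7 + u}{39} = \left(7 + u\right) \frac{1}{39} = \frac{7}{39} + \frac{u}{39}$)
$- \frac{24721}{-34842} + \frac{a{\left(k{\left(9 \right)} \right)}}{f{\left(-73 \right)}} = - \frac{24721}{-34842} + \frac{\frac{7}{39} + \frac{1}{39} \cdot 1}{-12} = \left(-24721\right) \left(- \frac{1}{34842}\right) + \left(\frac{7}{39} + \frac{1}{39}\right) \left(- \frac{1}{12}\right) = \frac{24721}{34842} + \frac{8}{39} \left(- \frac{1}{12}\right) = \frac{24721}{34842} - \frac{2}{117} = \frac{940891}{1358838}$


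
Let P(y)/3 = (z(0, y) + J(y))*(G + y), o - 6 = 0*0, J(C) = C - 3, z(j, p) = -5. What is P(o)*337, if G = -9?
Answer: 6066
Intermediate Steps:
J(C) = -3 + C
o = 6 (o = 6 + 0*0 = 6 + 0 = 6)
P(y) = 3*(-9 + y)*(-8 + y) (P(y) = 3*((-5 + (-3 + y))*(-9 + y)) = 3*((-8 + y)*(-9 + y)) = 3*((-9 + y)*(-8 + y)) = 3*(-9 + y)*(-8 + y))
P(o)*337 = (216 - 51*6 + 3*6²)*337 = (216 - 306 + 3*36)*337 = (216 - 306 + 108)*337 = 18*337 = 6066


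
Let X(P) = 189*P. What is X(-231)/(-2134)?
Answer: 3969/194 ≈ 20.459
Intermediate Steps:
X(-231)/(-2134) = (189*(-231))/(-2134) = -43659*(-1/2134) = 3969/194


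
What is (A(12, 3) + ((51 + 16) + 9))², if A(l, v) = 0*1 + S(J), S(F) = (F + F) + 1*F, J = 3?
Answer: 7225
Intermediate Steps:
S(F) = 3*F (S(F) = 2*F + F = 3*F)
A(l, v) = 9 (A(l, v) = 0*1 + 3*3 = 0 + 9 = 9)
(A(12, 3) + ((51 + 16) + 9))² = (9 + ((51 + 16) + 9))² = (9 + (67 + 9))² = (9 + 76)² = 85² = 7225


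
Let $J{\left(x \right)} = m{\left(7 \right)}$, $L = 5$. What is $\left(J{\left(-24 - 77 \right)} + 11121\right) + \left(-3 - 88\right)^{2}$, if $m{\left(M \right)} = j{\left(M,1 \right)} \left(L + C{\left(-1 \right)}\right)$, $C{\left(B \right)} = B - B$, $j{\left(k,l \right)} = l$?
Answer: $19407$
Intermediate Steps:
$C{\left(B \right)} = 0$
$m{\left(M \right)} = 5$ ($m{\left(M \right)} = 1 \left(5 + 0\right) = 1 \cdot 5 = 5$)
$J{\left(x \right)} = 5$
$\left(J{\left(-24 - 77 \right)} + 11121\right) + \left(-3 - 88\right)^{2} = \left(5 + 11121\right) + \left(-3 - 88\right)^{2} = 11126 + \left(-91\right)^{2} = 11126 + 8281 = 19407$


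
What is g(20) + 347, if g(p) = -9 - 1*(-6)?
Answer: 344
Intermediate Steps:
g(p) = -3 (g(p) = -9 + 6 = -3)
g(20) + 347 = -3 + 347 = 344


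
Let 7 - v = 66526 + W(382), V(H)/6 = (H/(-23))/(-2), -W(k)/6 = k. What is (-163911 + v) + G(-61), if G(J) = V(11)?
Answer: -5247141/23 ≈ -2.2814e+5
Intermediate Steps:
W(k) = -6*k
V(H) = 3*H/23 (V(H) = 6*((H/(-23))/(-2)) = 6*((H*(-1/23))*(-½)) = 6*(-H/23*(-½)) = 6*(H/46) = 3*H/23)
v = -64227 (v = 7 - (66526 - 6*382) = 7 - (66526 - 2292) = 7 - 1*64234 = 7 - 64234 = -64227)
G(J) = 33/23 (G(J) = (3/23)*11 = 33/23)
(-163911 + v) + G(-61) = (-163911 - 64227) + 33/23 = -228138 + 33/23 = -5247141/23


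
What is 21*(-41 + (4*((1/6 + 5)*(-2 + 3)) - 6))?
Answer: -553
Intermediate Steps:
21*(-41 + (4*((1/6 + 5)*(-2 + 3)) - 6)) = 21*(-41 + (4*((⅙ + 5)*1) - 6)) = 21*(-41 + (4*((31/6)*1) - 6)) = 21*(-41 + (4*(31/6) - 6)) = 21*(-41 + (62/3 - 6)) = 21*(-41 + 44/3) = 21*(-79/3) = -553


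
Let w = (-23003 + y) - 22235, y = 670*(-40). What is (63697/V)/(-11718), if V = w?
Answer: 63697/844141284 ≈ 7.5458e-5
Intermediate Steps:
y = -26800
w = -72038 (w = (-23003 - 26800) - 22235 = -49803 - 22235 = -72038)
V = -72038
(63697/V)/(-11718) = (63697/(-72038))/(-11718) = (63697*(-1/72038))*(-1/11718) = -63697/72038*(-1/11718) = 63697/844141284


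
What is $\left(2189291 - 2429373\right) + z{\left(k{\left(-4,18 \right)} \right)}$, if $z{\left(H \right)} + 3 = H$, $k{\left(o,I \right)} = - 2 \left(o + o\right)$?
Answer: $-240069$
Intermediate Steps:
$k{\left(o,I \right)} = - 4 o$ ($k{\left(o,I \right)} = - 2 \cdot 2 o = - 4 o$)
$z{\left(H \right)} = -3 + H$
$\left(2189291 - 2429373\right) + z{\left(k{\left(-4,18 \right)} \right)} = \left(2189291 - 2429373\right) - -13 = -240082 + \left(-3 + 16\right) = -240082 + 13 = -240069$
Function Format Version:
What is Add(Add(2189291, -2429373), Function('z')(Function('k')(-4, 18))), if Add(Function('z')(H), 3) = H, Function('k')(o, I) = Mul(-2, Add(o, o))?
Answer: -240069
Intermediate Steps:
Function('k')(o, I) = Mul(-4, o) (Function('k')(o, I) = Mul(-2, Mul(2, o)) = Mul(-4, o))
Function('z')(H) = Add(-3, H)
Add(Add(2189291, -2429373), Function('z')(Function('k')(-4, 18))) = Add(Add(2189291, -2429373), Add(-3, Mul(-4, -4))) = Add(-240082, Add(-3, 16)) = Add(-240082, 13) = -240069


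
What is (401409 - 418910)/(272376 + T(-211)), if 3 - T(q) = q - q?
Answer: -17501/272379 ≈ -0.064252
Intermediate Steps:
T(q) = 3 (T(q) = 3 - (q - q) = 3 - 1*0 = 3 + 0 = 3)
(401409 - 418910)/(272376 + T(-211)) = (401409 - 418910)/(272376 + 3) = -17501/272379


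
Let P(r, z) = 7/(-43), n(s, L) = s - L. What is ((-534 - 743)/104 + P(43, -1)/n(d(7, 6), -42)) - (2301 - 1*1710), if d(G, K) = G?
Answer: -18885145/31304 ≈ -603.28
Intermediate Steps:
P(r, z) = -7/43 (P(r, z) = 7*(-1/43) = -7/43)
((-534 - 743)/104 + P(43, -1)/n(d(7, 6), -42)) - (2301 - 1*1710) = ((-534 - 743)/104 - 7/(43*(7 - 1*(-42)))) - (2301 - 1*1710) = (-1277*1/104 - 7/(43*(7 + 42))) - (2301 - 1710) = (-1277/104 - 7/43/49) - 1*591 = (-1277/104 - 7/43*1/49) - 591 = (-1277/104 - 1/301) - 591 = -384481/31304 - 591 = -18885145/31304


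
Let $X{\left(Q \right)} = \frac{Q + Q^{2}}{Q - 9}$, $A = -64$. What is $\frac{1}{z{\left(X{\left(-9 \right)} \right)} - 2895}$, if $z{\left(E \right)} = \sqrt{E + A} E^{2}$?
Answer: $- \frac{2895}{8398433} - \frac{32 i \sqrt{17}}{8398433} \approx -0.00034471 - 1.571 \cdot 10^{-5} i$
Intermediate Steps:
$X{\left(Q \right)} = \frac{Q + Q^{2}}{-9 + Q}$
$z{\left(E \right)} = E^{2} \sqrt{-64 + E}$ ($z{\left(E \right)} = \sqrt{E - 64} E^{2} = \sqrt{-64 + E} E^{2} = E^{2} \sqrt{-64 + E}$)
$\frac{1}{z{\left(X{\left(-9 \right)} \right)} - 2895} = \frac{1}{\left(- \frac{9 \left(1 - 9\right)}{-9 - 9}\right)^{2} \sqrt{-64 - \frac{9 \left(1 - 9\right)}{-9 - 9}} - 2895} = \frac{1}{\left(\left(-9\right) \frac{1}{-18} \left(-8\right)\right)^{2} \sqrt{-64 - 9 \frac{1}{-18} \left(-8\right)} - 2895} = \frac{1}{\left(\left(-9\right) \left(- \frac{1}{18}\right) \left(-8\right)\right)^{2} \sqrt{-64 - \left(- \frac{1}{2}\right) \left(-8\right)} - 2895} = \frac{1}{\left(-4\right)^{2} \sqrt{-64 - 4} - 2895} = \frac{1}{16 \sqrt{-68} - 2895} = \frac{1}{16 \cdot 2 i \sqrt{17} - 2895} = \frac{1}{32 i \sqrt{17} - 2895} = \frac{1}{-2895 + 32 i \sqrt{17}}$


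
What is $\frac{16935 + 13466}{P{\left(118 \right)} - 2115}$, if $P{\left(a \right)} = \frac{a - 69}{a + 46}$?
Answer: $- \frac{4985764}{346811} \approx -14.376$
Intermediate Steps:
$P{\left(a \right)} = \frac{-69 + a}{46 + a}$
$\frac{16935 + 13466}{P{\left(118 \right)} - 2115} = \frac{16935 + 13466}{\frac{-69 + 118}{46 + 118} - 2115} = \frac{30401}{\frac{1}{164} \cdot 49 - 2115} = \frac{30401}{\frac{49}{164} - 2115} = \frac{30401}{- \frac{346811}{164}} = 30401 \left(- \frac{164}{346811}\right) = - \frac{4985764}{346811}$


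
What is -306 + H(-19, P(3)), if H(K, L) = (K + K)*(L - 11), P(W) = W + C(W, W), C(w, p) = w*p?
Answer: -344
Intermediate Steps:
C(w, p) = p*w
P(W) = W + W**2 (P(W) = W + W*W = W + W**2)
H(K, L) = 2*K*(-11 + L) (H(K, L) = (2*K)*(-11 + L) = 2*K*(-11 + L))
-306 + H(-19, P(3)) = -306 + 2*(-19)*(-11 + 3*(1 + 3)) = -306 + 2*(-19)*(-11 + 3*4) = -306 + 2*(-19)*(-11 + 12) = -306 + 2*(-19)*1 = -306 - 38 = -344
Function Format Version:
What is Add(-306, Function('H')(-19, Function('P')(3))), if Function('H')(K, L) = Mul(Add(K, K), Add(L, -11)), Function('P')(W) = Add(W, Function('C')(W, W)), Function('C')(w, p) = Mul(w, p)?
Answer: -344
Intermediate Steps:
Function('C')(w, p) = Mul(p, w)
Function('P')(W) = Add(W, Pow(W, 2)) (Function('P')(W) = Add(W, Mul(W, W)) = Add(W, Pow(W, 2)))
Function('H')(K, L) = Mul(2, K, Add(-11, L)) (Function('H')(K, L) = Mul(Mul(2, K), Add(-11, L)) = Mul(2, K, Add(-11, L)))
Add(-306, Function('H')(-19, Function('P')(3))) = Add(-306, Mul(2, -19, Add(-11, Mul(3, Add(1, 3))))) = Add(-306, Mul(2, -19, Add(-11, Mul(3, 4)))) = Add(-306, Mul(2, -19, Add(-11, 12))) = Add(-306, Mul(2, -19, 1)) = Add(-306, -38) = -344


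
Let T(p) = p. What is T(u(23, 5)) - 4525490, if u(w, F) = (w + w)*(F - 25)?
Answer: -4526410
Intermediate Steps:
u(w, F) = 2*w*(-25 + F) (u(w, F) = (2*w)*(-25 + F) = 2*w*(-25 + F))
T(u(23, 5)) - 4525490 = 2*23*(-25 + 5) - 4525490 = 2*23*(-20) - 4525490 = -920 - 4525490 = -4526410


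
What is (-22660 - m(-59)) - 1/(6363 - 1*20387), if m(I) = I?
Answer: -316956423/14024 ≈ -22601.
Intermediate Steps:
(-22660 - m(-59)) - 1/(6363 - 1*20387) = (-22660 - 1*(-59)) - 1/(6363 - 1*20387) = (-22660 + 59) - 1/(6363 - 20387) = -22601 - 1/(-14024) = -22601 - 1*(-1/14024) = -22601 + 1/14024 = -316956423/14024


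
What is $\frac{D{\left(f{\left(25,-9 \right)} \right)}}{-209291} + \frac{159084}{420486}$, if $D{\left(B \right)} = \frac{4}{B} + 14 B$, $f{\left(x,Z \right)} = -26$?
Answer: $\frac{72470603916}{190675193423} \approx 0.38007$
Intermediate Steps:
$\frac{D{\left(f{\left(25,-9 \right)} \right)}}{-209291} + \frac{159084}{420486} = \frac{\frac{4}{-26} + 14 \left(-26\right)}{-209291} + \frac{159084}{420486} = \left(4 \left(- \frac{1}{26}\right) - 364\right) \left(- \frac{1}{209291}\right) + 159084 \cdot \frac{1}{420486} = \left(- \frac{2}{13} - 364\right) \left(- \frac{1}{209291}\right) + \frac{26514}{70081} = \left(- \frac{4734}{13}\right) \left(- \frac{1}{209291}\right) + \frac{26514}{70081} = \frac{4734}{2720783} + \frac{26514}{70081} = \frac{72470603916}{190675193423}$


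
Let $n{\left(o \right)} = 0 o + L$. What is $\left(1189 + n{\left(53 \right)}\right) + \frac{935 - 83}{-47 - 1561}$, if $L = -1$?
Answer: $\frac{159121}{134} \approx 1187.5$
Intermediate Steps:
$n{\left(o \right)} = -1$ ($n{\left(o \right)} = 0 o - 1 = 0 - 1 = -1$)
$\left(1189 + n{\left(53 \right)}\right) + \frac{935 - 83}{-47 - 1561} = \left(1189 - 1\right) + \frac{935 - 83}{-47 - 1561} = 1188 + \frac{852}{-1608} = 1188 + 852 \left(- \frac{1}{1608}\right) = 1188 - \frac{71}{134} = \frac{159121}{134}$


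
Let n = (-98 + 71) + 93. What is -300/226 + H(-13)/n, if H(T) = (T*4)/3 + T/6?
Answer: -8069/4972 ≈ -1.6229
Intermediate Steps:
H(T) = 3*T/2 (H(T) = (4*T)*(⅓) + T*(⅙) = 4*T/3 + T/6 = 3*T/2)
n = 66 (n = -27 + 93 = 66)
-300/226 + H(-13)/n = -300/226 + ((3/2)*(-13))/66 = -300*1/226 - 39/2*1/66 = -150/113 - 13/44 = -8069/4972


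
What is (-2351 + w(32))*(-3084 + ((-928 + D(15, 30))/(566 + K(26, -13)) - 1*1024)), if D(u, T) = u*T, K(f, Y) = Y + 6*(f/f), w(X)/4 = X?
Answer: 392761350/43 ≈ 9.1340e+6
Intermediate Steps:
w(X) = 4*X
K(f, Y) = 6 + Y (K(f, Y) = Y + 6*1 = Y + 6 = 6 + Y)
D(u, T) = T*u
(-2351 + w(32))*(-3084 + ((-928 + D(15, 30))/(566 + K(26, -13)) - 1*1024)) = (-2351 + 4*32)*(-3084 + ((-928 + 30*15)/(566 + (6 - 13)) - 1*1024)) = (-2351 + 128)*(-3084 + ((-928 + 450)/(566 - 7) - 1024)) = -2223*(-3084 + (-478/559 - 1024)) = -2223*(-3084 - 572894/559) = -2223*(-2296850/559) = 392761350/43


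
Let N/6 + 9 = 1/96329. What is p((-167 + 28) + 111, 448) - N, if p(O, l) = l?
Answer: 48357152/96329 ≈ 502.00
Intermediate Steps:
N = -5201760/96329 (N = -54 + 6/96329 = -5201760/96329 ≈ -54.000)
p((-167 + 28) + 111, 448) - N = 448 - 1*(-5201760/96329) = 448 + 5201760/96329 = 48357152/96329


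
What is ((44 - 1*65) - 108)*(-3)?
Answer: 387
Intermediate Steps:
((44 - 1*65) - 108)*(-3) = ((44 - 65) - 108)*(-3) = (-21 - 108)*(-3) = -129*(-3) = 387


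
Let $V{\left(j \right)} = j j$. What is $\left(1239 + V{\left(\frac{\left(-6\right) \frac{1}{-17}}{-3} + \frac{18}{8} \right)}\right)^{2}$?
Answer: $\frac{33064351525921}{21381376} \approx 1.5464 \cdot 10^{6}$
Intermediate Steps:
$V{\left(j \right)} = j^{2}$
$\left(1239 + V{\left(\frac{\left(-6\right) \frac{1}{-17}}{-3} + \frac{18}{8} \right)}\right)^{2} = \left(1239 + \left(\frac{\left(-6\right) \frac{1}{-17}}{-3} + \frac{18}{8}\right)^{2}\right)^{2} = \left(1239 + \left(\left(-6\right) \left(- \frac{1}{17}\right) \left(- \frac{1}{3}\right) + 18 \cdot \frac{1}{8}\right)^{2}\right)^{2} = \left(1239 + \left(\frac{6}{17} \left(- \frac{1}{3}\right) + \frac{9}{4}\right)^{2}\right)^{2} = \left(1239 + \left(- \frac{2}{17} + \frac{9}{4}\right)^{2}\right)^{2} = \left(1239 + \left(\frac{145}{68}\right)^{2}\right)^{2} = \left(1239 + \frac{21025}{4624}\right)^{2} = \left(\frac{5750161}{4624}\right)^{2} = \frac{33064351525921}{21381376}$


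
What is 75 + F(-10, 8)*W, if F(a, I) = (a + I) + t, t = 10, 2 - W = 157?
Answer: -1165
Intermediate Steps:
W = -155 (W = 2 - 1*157 = 2 - 157 = -155)
F(a, I) = 10 + I + a (F(a, I) = (a + I) + 10 = (I + a) + 10 = 10 + I + a)
75 + F(-10, 8)*W = 75 + (10 + 8 - 10)*(-155) = 75 + 8*(-155) = 75 - 1240 = -1165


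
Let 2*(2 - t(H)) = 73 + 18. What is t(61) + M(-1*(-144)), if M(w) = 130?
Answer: 173/2 ≈ 86.500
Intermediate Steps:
t(H) = -87/2 (t(H) = 2 - (73 + 18)/2 = 2 - ½*91 = 2 - 91/2 = -87/2)
t(61) + M(-1*(-144)) = -87/2 + 130 = 173/2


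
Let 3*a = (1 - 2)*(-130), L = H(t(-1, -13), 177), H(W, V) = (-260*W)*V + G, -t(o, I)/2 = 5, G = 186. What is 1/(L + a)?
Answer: 3/1381288 ≈ 2.1719e-6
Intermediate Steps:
t(o, I) = -10 (t(o, I) = -2*5 = -10)
H(W, V) = 186 - 260*V*W (H(W, V) = (-260*W)*V + 186 = -260*V*W + 186 = 186 - 260*V*W)
L = 460386 (L = 186 - 260*177*(-10) = 186 + 460200 = 460386)
a = 130/3 (a = ((1 - 2)*(-130))/3 = (-1*(-130))/3 = (1/3)*130 = 130/3 ≈ 43.333)
1/(L + a) = 1/(460386 + 130/3) = 1/(1381288/3) = 3/1381288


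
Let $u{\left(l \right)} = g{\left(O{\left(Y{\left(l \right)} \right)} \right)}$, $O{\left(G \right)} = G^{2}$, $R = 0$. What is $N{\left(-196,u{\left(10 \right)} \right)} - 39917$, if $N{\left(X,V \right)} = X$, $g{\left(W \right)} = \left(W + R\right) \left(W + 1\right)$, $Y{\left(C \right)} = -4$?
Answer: $-40113$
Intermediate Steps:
$g{\left(W \right)} = W \left(1 + W\right)$ ($g{\left(W \right)} = \left(W + 0\right) \left(W + 1\right) = W \left(1 + W\right)$)
$u{\left(l \right)} = 272$ ($u{\left(l \right)} = \left(-4\right)^{2} \left(1 + \left(-4\right)^{2}\right) = 16 \left(1 + 16\right) = 16 \cdot 17 = 272$)
$N{\left(-196,u{\left(10 \right)} \right)} - 39917 = -196 - 39917 = -40113$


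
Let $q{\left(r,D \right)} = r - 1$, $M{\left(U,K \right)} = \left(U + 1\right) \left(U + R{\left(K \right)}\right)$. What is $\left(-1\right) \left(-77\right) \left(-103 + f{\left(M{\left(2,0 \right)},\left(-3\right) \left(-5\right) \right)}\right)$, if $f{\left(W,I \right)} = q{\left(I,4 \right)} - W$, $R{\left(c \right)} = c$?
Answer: $-7315$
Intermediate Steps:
$M{\left(U,K \right)} = \left(1 + U\right) \left(K + U\right)$ ($M{\left(U,K \right)} = \left(U + 1\right) \left(U + K\right) = \left(1 + U\right) \left(K + U\right)$)
$q{\left(r,D \right)} = -1 + r$
$f{\left(W,I \right)} = -1 + I - W$ ($f{\left(W,I \right)} = \left(-1 + I\right) - W = -1 + I - W$)
$\left(-1\right) \left(-77\right) \left(-103 + f{\left(M{\left(2,0 \right)},\left(-3\right) \left(-5\right) \right)}\right) = \left(-1\right) \left(-77\right) \left(-103 - -8\right) = 77 \left(-103 - -8\right) = 77 \left(-103 + 8\right) = 77 \left(-95\right) = -7315$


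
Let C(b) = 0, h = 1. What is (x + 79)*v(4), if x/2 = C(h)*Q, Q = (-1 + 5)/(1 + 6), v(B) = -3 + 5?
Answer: 158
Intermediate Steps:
v(B) = 2
Q = 4/7 ≈ 0.57143
x = 0 (x = 2*(0*(4/7)) = 2*0 = 0)
(x + 79)*v(4) = (0 + 79)*2 = 79*2 = 158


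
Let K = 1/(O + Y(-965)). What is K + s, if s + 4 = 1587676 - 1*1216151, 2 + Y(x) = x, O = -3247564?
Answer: 1206897485650/3248531 ≈ 3.7152e+5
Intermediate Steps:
Y(x) = -2 + x
K = -1/3248531 (K = 1/(-3247564 + (-2 - 965)) = 1/(-3247564 - 967) = 1/(-3248531) = -1/3248531 ≈ -3.0783e-7)
s = 371521 (s = -4 + (1587676 - 1*1216151) = -4 + (1587676 - 1216151) = -4 + 371525 = 371521)
K + s = -1/3248531 + 371521 = 1206897485650/3248531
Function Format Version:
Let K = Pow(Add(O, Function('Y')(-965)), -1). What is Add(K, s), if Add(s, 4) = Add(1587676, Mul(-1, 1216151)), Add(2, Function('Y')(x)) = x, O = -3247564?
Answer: Rational(1206897485650, 3248531) ≈ 3.7152e+5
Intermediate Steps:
Function('Y')(x) = Add(-2, x)
K = Rational(-1, 3248531) (K = Pow(Add(-3247564, Add(-2, -965)), -1) = Pow(Add(-3247564, -967), -1) = Pow(-3248531, -1) = Rational(-1, 3248531) ≈ -3.0783e-7)
s = 371521 (s = Add(-4, Add(1587676, Mul(-1, 1216151))) = Add(-4, Add(1587676, -1216151)) = Add(-4, 371525) = 371521)
Add(K, s) = Add(Rational(-1, 3248531), 371521) = Rational(1206897485650, 3248531)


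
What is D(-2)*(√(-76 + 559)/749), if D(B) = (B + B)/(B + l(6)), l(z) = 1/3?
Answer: 12*√483/3745 ≈ 0.070421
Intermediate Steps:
l(z) = ⅓
D(B) = 2*B/(⅓ + B) (D(B) = (B + B)/(B + ⅓) = (2*B)/(⅓ + B) = 2*B/(⅓ + B))
D(-2)*(√(-76 + 559)/749) = (6*(-2)/(1 + 3*(-2)))*(√(-76 + 559)/749) = (6*(-2)/(1 - 6))*(√483*(1/749)) = (6*(-2)/(-5))*(√483/749) = (6*(-2)*(-⅕))*(√483/749) = 12*(√483/749)/5 = 12*√483/3745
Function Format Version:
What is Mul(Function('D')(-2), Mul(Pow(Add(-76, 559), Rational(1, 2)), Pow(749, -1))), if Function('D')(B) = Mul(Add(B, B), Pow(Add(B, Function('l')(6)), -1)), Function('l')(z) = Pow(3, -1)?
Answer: Mul(Rational(12, 3745), Pow(483, Rational(1, 2))) ≈ 0.070421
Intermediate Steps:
Function('l')(z) = Rational(1, 3)
Function('D')(B) = Mul(2, B, Pow(Add(Rational(1, 3), B), -1)) (Function('D')(B) = Mul(Add(B, B), Pow(Add(B, Rational(1, 3)), -1)) = Mul(Mul(2, B), Pow(Add(Rational(1, 3), B), -1)) = Mul(2, B, Pow(Add(Rational(1, 3), B), -1)))
Mul(Function('D')(-2), Mul(Pow(Add(-76, 559), Rational(1, 2)), Pow(749, -1))) = Mul(Mul(6, -2, Pow(Add(1, Mul(3, -2)), -1)), Mul(Pow(Add(-76, 559), Rational(1, 2)), Pow(749, -1))) = Mul(Mul(6, -2, Pow(Add(1, -6), -1)), Mul(Pow(483, Rational(1, 2)), Rational(1, 749))) = Mul(Mul(6, -2, Pow(-5, -1)), Mul(Rational(1, 749), Pow(483, Rational(1, 2)))) = Mul(Mul(6, -2, Rational(-1, 5)), Mul(Rational(1, 749), Pow(483, Rational(1, 2)))) = Mul(Rational(12, 5), Mul(Rational(1, 749), Pow(483, Rational(1, 2)))) = Mul(Rational(12, 3745), Pow(483, Rational(1, 2)))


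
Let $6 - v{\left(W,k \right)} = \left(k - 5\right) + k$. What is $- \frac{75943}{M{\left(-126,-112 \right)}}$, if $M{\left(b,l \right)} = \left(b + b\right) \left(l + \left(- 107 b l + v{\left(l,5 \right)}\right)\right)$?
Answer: $- \frac{10849}{54363420} \approx -0.00019956$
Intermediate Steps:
$v{\left(W,k \right)} = 11 - 2 k$ ($v{\left(W,k \right)} = 6 - \left(\left(k - 5\right) + k\right) = 6 - \left(\left(-5 + k\right) + k\right) = 6 - \left(-5 + 2 k\right) = 11 - 2 k$)
$M{\left(b,l \right)} = 2 b \left(1 + l - 107 b l\right)$ ($M{\left(b,l \right)} = \left(b + b\right) \left(l + \left(- 107 b l + \left(11 - 10\right)\right)\right) = 2 b \left(l - \left(-1 + 107 b l\right)\right) = 2 b \left(1 + l - 107 b l\right)$)
$- \frac{75943}{M{\left(-126,-112 \right)}} = - \frac{75943}{2 \left(-126\right) \left(1 - 112 - \left(-13482\right) \left(-112\right)\right)} = - \frac{75943}{2 \left(-126\right) \left(1 - 112 - 1509984\right)} = - \frac{75943}{2 \left(-126\right) \left(-1510095\right)} = - \frac{75943}{380543940} = \left(-75943\right) \frac{1}{380543940} = - \frac{10849}{54363420}$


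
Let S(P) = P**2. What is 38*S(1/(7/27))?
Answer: 27702/49 ≈ 565.35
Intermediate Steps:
38*S(1/(7/27)) = 38*(1/(7/27))**2 = 38*(27/7)**2 = 38*(729/49) = 27702/49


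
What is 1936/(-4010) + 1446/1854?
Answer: 184093/619545 ≈ 0.29714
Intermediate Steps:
1936/(-4010) + 1446/1854 = 1936*(-1/4010) + 1446*(1/1854) = -968/2005 + 241/309 = 184093/619545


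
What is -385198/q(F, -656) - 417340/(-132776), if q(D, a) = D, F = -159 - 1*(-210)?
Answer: -1825848761/241842 ≈ -7549.8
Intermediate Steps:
F = 51 (F = -159 + 210 = 51)
-385198/q(F, -656) - 417340/(-132776) = -385198/51 - 417340/(-132776) = -385198*1/51 - 417340*(-1/132776) = -385198/51 + 14905/4742 = -1825848761/241842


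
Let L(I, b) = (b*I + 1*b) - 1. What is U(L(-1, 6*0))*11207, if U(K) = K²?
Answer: 11207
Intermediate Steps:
L(I, b) = -1 + b + I*b (L(I, b) = (I*b + b) - 1 = (b + I*b) - 1 = -1 + b + I*b)
U(L(-1, 6*0))*11207 = (-1 + 6*0 - 6*0)²*11207 = (-1 + 0 - 1*0)²*11207 = (-1 + 0 + 0)²*11207 = (-1)²*11207 = 1*11207 = 11207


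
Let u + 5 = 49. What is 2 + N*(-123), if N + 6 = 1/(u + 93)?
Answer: 101257/137 ≈ 739.10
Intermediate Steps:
u = 44 (u = -5 + 49 = 44)
N = -821/137 (N = -6 + 1/(44 + 93) = -6 + 1/137 = -821/137 ≈ -5.9927)
2 + N*(-123) = 2 - 821/137*(-123) = 2 + 100983/137 = 101257/137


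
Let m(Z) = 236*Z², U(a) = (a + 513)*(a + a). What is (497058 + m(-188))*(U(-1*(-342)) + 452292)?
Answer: 9166246837104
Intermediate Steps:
U(a) = 2*a*(513 + a) (U(a) = (513 + a)*(2*a) = 2*a*(513 + a))
(497058 + m(-188))*(U(-1*(-342)) + 452292) = (497058 + 236*(-188)²)*(2*(-1*(-342))*(513 - 1*(-342)) + 452292) = (497058 + 236*35344)*(2*342*(513 + 342) + 452292) = (497058 + 8341184)*(2*342*855 + 452292) = 8838242*(584820 + 452292) = 8838242*1037112 = 9166246837104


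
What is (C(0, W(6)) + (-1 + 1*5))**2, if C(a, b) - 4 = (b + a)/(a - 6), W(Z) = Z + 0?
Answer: 49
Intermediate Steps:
W(Z) = Z
C(a, b) = 4 + (a + b)/(-6 + a) (C(a, b) = 4 + (b + a)/(a - 6) = 4 + (a + b)/(-6 + a))
(C(0, W(6)) + (-1 + 1*5))**2 = ((-24 + 6 + 5*0)/(-6 + 0) + (-1 + 1*5))**2 = ((-24 + 6 + 0)/(-6) + (-1 + 5))**2 = (-1/6*(-18) + 4)**2 = (3 + 4)**2 = 7**2 = 49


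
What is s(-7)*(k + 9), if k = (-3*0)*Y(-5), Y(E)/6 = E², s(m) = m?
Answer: -63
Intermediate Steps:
Y(E) = 6*E²
k = 0 (k = (-3*0)*(6*(-5)²) = 0*(6*25) = 0*150 = 0)
s(-7)*(k + 9) = -7*(0 + 9) = -7*9 = -63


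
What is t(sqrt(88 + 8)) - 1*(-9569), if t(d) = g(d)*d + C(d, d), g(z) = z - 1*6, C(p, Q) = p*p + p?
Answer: 9761 - 20*sqrt(6) ≈ 9712.0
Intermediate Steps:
C(p, Q) = p + p**2 (C(p, Q) = p**2 + p = p + p**2)
g(z) = -6 + z (g(z) = z - 6 = -6 + z)
t(d) = d*(1 + d) + d*(-6 + d) (t(d) = (-6 + d)*d + d*(1 + d) = d*(-6 + d) + d*(1 + d) = d*(1 + d) + d*(-6 + d))
t(sqrt(88 + 8)) - 1*(-9569) = sqrt(88 + 8)*(-5 + 2*sqrt(88 + 8)) - 1*(-9569) = sqrt(96)*(-5 + 2*sqrt(96)) + 9569 = (4*sqrt(6))*(-5 + 2*(4*sqrt(6))) + 9569 = (4*sqrt(6))*(-5 + 8*sqrt(6)) + 9569 = 4*sqrt(6)*(-5 + 8*sqrt(6)) + 9569 = 9569 + 4*sqrt(6)*(-5 + 8*sqrt(6))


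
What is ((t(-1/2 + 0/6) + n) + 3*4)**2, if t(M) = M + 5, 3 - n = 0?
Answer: 1521/4 ≈ 380.25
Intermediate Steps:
n = 3 (n = 3 - 1*0 = 3 + 0 = 3)
t(M) = 5 + M
((t(-1/2 + 0/6) + n) + 3*4)**2 = (((5 + (-1/2 + 0/6)) + 3) + 3*4)**2 = (((5 + (-1*1/2 + 0*(1/6))) + 3) + 12)**2 = (((5 + (-1/2 + 0)) + 3) + 12)**2 = (((5 - 1/2) + 3) + 12)**2 = ((9/2 + 3) + 12)**2 = (15/2 + 12)**2 = (39/2)**2 = 1521/4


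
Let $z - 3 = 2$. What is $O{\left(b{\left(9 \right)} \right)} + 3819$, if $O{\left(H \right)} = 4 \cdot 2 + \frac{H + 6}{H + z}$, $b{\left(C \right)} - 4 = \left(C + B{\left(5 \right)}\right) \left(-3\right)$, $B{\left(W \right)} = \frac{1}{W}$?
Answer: $\frac{355999}{93} \approx 3827.9$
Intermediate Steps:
$z = 5$ ($z = 3 + 2 = 5$)
$b{\left(C \right)} = \frac{17}{5} - 3 C$ ($b{\left(C \right)} = 4 + \left(C + \frac{1}{5}\right) \left(-3\right) = 4 + \left(\frac{1}{5} + C\right) \left(-3\right) = 4 - \left(\frac{3}{5} + 3 C\right) = \frac{17}{5} - 3 C$)
$O{\left(H \right)} = 8 + \frac{6 + H}{5 + H}$ ($O{\left(H \right)} = 4 \cdot 2 + \frac{H + 6}{H + 5} = 8 + \frac{6 + H}{5 + H}$)
$O{\left(b{\left(9 \right)} \right)} + 3819 = \frac{46 + 9 \left(\frac{17}{5} - 27\right)}{5 + \left(\frac{17}{5} - 27\right)} + 3819 = \frac{46 + 9 \left(- \frac{118}{5}\right)}{5 - \frac{118}{5}} + 3819 = \frac{46 - \frac{1062}{5}}{- \frac{93}{5}} + 3819 = \left(- \frac{5}{93}\right) \left(- \frac{832}{5}\right) + 3819 = \frac{832}{93} + 3819 = \frac{355999}{93}$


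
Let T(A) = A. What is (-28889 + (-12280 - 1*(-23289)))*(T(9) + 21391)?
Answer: -382632000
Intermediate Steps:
(-28889 + (-12280 - 1*(-23289)))*(T(9) + 21391) = (-28889 + (-12280 - 1*(-23289)))*(9 + 21391) = (-28889 + (-12280 + 23289))*21400 = (-28889 + 11009)*21400 = -17880*21400 = -382632000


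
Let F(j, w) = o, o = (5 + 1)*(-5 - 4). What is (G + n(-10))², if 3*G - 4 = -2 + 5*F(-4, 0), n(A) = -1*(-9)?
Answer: 58081/9 ≈ 6453.4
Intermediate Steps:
o = -54 (o = 6*(-9) = -54)
n(A) = 9
F(j, w) = -54
G = -268/3 (G = 4/3 + (-2 + 5*(-54))/3 = 4/3 + (-2 - 270)/3 = 4/3 + (⅓)*(-272) = 4/3 - 272/3 = -268/3 ≈ -89.333)
(G + n(-10))² = (-268/3 + 9)² = (-241/3)² = 58081/9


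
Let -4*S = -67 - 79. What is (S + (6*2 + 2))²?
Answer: 10201/4 ≈ 2550.3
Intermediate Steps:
S = 73/2 (S = -(-67 - 79)/4 = -¼*(-146) = 73/2 ≈ 36.500)
(S + (6*2 + 2))² = (73/2 + (6*2 + 2))² = (73/2 + (12 + 2))² = (73/2 + 14)² = (101/2)² = 10201/4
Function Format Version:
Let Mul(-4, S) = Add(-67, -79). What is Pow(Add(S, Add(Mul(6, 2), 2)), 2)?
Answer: Rational(10201, 4) ≈ 2550.3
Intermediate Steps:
S = Rational(73, 2) (S = Mul(Rational(-1, 4), Add(-67, -79)) = Mul(Rational(-1, 4), -146) = Rational(73, 2) ≈ 36.500)
Pow(Add(S, Add(Mul(6, 2), 2)), 2) = Pow(Add(Rational(73, 2), Add(Mul(6, 2), 2)), 2) = Pow(Add(Rational(73, 2), Add(12, 2)), 2) = Pow(Add(Rational(73, 2), 14), 2) = Pow(Rational(101, 2), 2) = Rational(10201, 4)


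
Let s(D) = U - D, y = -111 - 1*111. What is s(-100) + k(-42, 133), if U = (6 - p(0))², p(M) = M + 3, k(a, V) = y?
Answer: -113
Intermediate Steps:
y = -222 (y = -111 - 111 = -222)
k(a, V) = -222
p(M) = 3 + M
U = 9 (U = (6 - (3 + 0))² = (6 - 1*3)² = (6 - 3)² = 3² = 9)
s(D) = 9 - D
s(-100) + k(-42, 133) = (9 - 1*(-100)) - 222 = (9 + 100) - 222 = 109 - 222 = -113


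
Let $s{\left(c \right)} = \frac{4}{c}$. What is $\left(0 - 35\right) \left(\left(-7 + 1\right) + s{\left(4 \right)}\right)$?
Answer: $175$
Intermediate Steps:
$\left(0 - 35\right) \left(\left(-7 + 1\right) + s{\left(4 \right)}\right) = \left(0 - 35\right) \left(\left(-7 + 1\right) + \frac{4}{4}\right) = - 35 \left(-6 + 4 \cdot \frac{1}{4}\right) = - 35 \left(-6 + 1\right) = \left(-35\right) \left(-5\right) = 175$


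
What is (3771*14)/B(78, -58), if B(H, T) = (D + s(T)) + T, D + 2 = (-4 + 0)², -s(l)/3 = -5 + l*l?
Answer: -52794/10121 ≈ -5.2163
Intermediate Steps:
s(l) = 15 - 3*l² (s(l) = -3*(-5 + l*l) = -3*(-5 + l²) = 15 - 3*l²)
D = 14 (D = -2 + (-4 + 0)² = -2 + (-4)² = -2 + 16 = 14)
B(H, T) = 29 + T - 3*T² (B(H, T) = (14 + (15 - 3*T²)) + T = (29 - 3*T²) + T = 29 + T - 3*T²)
(3771*14)/B(78, -58) = (3771*14)/(29 - 58 - 3*(-58)²) = 52794/(29 - 58 - 3*3364) = 52794/(29 - 58 - 10092) = 52794/(-10121) = 52794*(-1/10121) = -52794/10121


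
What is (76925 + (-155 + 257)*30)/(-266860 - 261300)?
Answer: -15997/105632 ≈ -0.15144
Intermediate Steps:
(76925 + (-155 + 257)*30)/(-266860 - 261300) = (76925 + 102*30)/(-528160) = (76925 + 3060)*(-1/528160) = 79985*(-1/528160) = -15997/105632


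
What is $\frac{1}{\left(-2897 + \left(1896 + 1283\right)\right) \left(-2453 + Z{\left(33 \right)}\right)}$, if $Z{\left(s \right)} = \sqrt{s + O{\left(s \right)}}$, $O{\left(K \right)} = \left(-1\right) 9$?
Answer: $- \frac{2453}{1696846170} - \frac{\sqrt{6}}{848423085} \approx -1.4485 \cdot 10^{-6}$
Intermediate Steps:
$O{\left(K \right)} = -9$
$Z{\left(s \right)} = \sqrt{-9 + s}$ ($Z{\left(s \right)} = \sqrt{s - 9} = \sqrt{-9 + s}$)
$\frac{1}{\left(-2897 + \left(1896 + 1283\right)\right) \left(-2453 + Z{\left(33 \right)}\right)} = \frac{1}{\left(-2897 + \left(1896 + 1283\right)\right) \left(-2453 + \sqrt{-9 + 33}\right)} = \frac{1}{\left(-2897 + 3179\right) \left(-2453 + \sqrt{24}\right)} = \frac{1}{282 \left(-2453 + 2 \sqrt{6}\right)} = \frac{1}{-691746 + 564 \sqrt{6}}$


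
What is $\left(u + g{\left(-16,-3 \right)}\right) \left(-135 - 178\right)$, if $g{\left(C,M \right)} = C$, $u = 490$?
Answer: $-148362$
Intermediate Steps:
$\left(u + g{\left(-16,-3 \right)}\right) \left(-135 - 178\right) = \left(490 - 16\right) \left(-135 - 178\right) = 474 \left(-313\right) = -148362$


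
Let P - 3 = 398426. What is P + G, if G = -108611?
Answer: 289818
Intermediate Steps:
P = 398429 (P = 3 + 398426 = 398429)
P + G = 398429 - 108611 = 289818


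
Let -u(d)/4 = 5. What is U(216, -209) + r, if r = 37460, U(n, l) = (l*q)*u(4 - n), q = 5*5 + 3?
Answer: 154500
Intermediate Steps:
u(d) = -20 (u(d) = -4*5 = -20)
q = 28 (q = 25 + 3 = 28)
U(n, l) = -560*l (U(n, l) = (l*28)*(-20) = (28*l)*(-20) = -560*l)
U(216, -209) + r = -560*(-209) + 37460 = 117040 + 37460 = 154500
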